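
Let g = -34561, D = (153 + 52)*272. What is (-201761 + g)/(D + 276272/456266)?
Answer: -2995158157/706713012 ≈ -4.2382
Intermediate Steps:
D = 55760 (D = 205*272 = 55760)
(-201761 + g)/(D + 276272/456266) = (-201761 - 34561)/(55760 + 276272/456266) = -236322/(55760 + 276272*(1/456266)) = -236322/(55760 + 138136/228133) = -236322/12720834216/228133 = -236322*228133/12720834216 = -2995158157/706713012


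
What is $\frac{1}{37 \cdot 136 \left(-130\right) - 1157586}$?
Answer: $- \frac{1}{1811746} \approx -5.5195 \cdot 10^{-7}$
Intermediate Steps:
$\frac{1}{37 \cdot 136 \left(-130\right) - 1157586} = \frac{1}{5032 \left(-130\right) - 1157586} = \frac{1}{-654160 - 1157586} = \frac{1}{-1811746} = - \frac{1}{1811746}$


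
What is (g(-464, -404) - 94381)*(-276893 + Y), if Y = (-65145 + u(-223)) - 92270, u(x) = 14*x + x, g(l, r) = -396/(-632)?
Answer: 6526324863647/158 ≈ 4.1306e+10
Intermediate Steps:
g(l, r) = 99/158 (g(l, r) = -396*(-1/632) = 99/158)
u(x) = 15*x
Y = -160760 (Y = (-65145 + 15*(-223)) - 92270 = (-65145 - 3345) - 92270 = -68490 - 92270 = -160760)
(g(-464, -404) - 94381)*(-276893 + Y) = (99/158 - 94381)*(-276893 - 160760) = -14912099/158*(-437653) = 6526324863647/158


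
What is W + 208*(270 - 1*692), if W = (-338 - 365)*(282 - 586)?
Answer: 125936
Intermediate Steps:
W = 213712 (W = -703*(-304) = 213712)
W + 208*(270 - 1*692) = 213712 + 208*(270 - 1*692) = 213712 + 208*(270 - 692) = 213712 + 208*(-422) = 213712 - 87776 = 125936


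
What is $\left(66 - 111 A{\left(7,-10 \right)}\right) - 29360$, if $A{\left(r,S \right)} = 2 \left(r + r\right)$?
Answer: $-32402$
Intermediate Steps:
$A{\left(r,S \right)} = 4 r$ ($A{\left(r,S \right)} = 2 \cdot 2 r = 4 r$)
$\left(66 - 111 A{\left(7,-10 \right)}\right) - 29360 = \left(66 - 111 \cdot 4 \cdot 7\right) - 29360 = \left(66 - 3108\right) - 29360 = -3042 - 29360 = -32402$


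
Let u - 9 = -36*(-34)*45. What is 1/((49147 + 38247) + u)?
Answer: 1/142483 ≈ 7.0184e-6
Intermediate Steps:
u = 55089 (u = 9 - 36*(-34)*45 = 9 + 1224*45 = 9 + 55080 = 55089)
1/((49147 + 38247) + u) = 1/((49147 + 38247) + 55089) = 1/(87394 + 55089) = 1/142483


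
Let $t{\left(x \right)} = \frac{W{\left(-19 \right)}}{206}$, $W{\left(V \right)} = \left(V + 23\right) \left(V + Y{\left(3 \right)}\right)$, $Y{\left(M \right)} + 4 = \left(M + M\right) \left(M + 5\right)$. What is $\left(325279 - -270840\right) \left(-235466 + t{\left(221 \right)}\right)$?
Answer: $- \frac{14457643108812}{103} \approx -1.4037 \cdot 10^{11}$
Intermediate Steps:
$Y{\left(M \right)} = -4 + 2 M \left(5 + M\right)$ ($Y{\left(M \right)} = -4 + \left(M + M\right) \left(M + 5\right) = -4 + 2 M \left(5 + M\right)$)
$W{\left(V \right)} = \left(23 + V\right) \left(44 + V\right)$ ($W{\left(V \right)} = \left(V + 23\right) \left(V + \left(-4 + 2 \cdot 3^{2} + 10 \cdot 3\right)\right) = \left(23 + V\right) \left(V + \left(-4 + 2 \cdot 9 + 30\right)\right) = \left(23 + V\right) \left(V + \left(-4 + 18 + 30\right)\right) = \left(23 + V\right) \left(V + 44\right) = \left(23 + V\right) \left(44 + V\right)$)
$t{\left(x \right)} = \frac{50}{103}$ ($t{\left(x \right)} = \frac{1012 + \left(-19\right)^{2} + 67 \left(-19\right)}{206} = \left(1012 + 361 - 1273\right) \frac{1}{206} = 100 \cdot \frac{1}{206} = \frac{50}{103}$)
$\left(325279 - -270840\right) \left(-235466 + t{\left(221 \right)}\right) = \left(325279 - -270840\right) \left(-235466 + \frac{50}{103}\right) = \left(325279 + 270840\right) \left(- \frac{24252948}{103}\right) = 596119 \left(- \frac{24252948}{103}\right) = - \frac{14457643108812}{103}$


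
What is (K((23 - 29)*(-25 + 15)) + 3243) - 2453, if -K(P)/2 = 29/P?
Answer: 23671/30 ≈ 789.03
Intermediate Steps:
K(P) = -58/P
(K((23 - 29)*(-25 + 15)) + 3243) - 2453 = (-58*1/((-25 + 15)*(23 - 29)) + 3243) - 2453 = (-58/((-6*(-10))) + 3243) - 2453 = (-58/60 + 3243) - 2453 = (-58*1/60 + 3243) - 2453 = (-29/30 + 3243) - 2453 = 97261/30 - 2453 = 23671/30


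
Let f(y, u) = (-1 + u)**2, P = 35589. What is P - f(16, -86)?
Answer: 28020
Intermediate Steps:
P - f(16, -86) = 35589 - (-1 - 86)**2 = 35589 - 1*(-87)**2 = 35589 - 1*7569 = 35589 - 7569 = 28020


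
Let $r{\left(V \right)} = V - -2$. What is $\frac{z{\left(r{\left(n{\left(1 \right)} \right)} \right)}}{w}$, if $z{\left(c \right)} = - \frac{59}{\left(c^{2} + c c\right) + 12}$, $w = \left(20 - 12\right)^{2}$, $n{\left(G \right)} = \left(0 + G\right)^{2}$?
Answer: $- \frac{59}{1920} \approx -0.030729$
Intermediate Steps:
$n{\left(G \right)} = G^{2}$
$r{\left(V \right)} = 2 + V$ ($r{\left(V \right)} = V + 2 = 2 + V$)
$w = 64$ ($w = 8^{2} = 64$)
$z{\left(c \right)} = - \frac{59}{12 + 2 c^{2}}$ ($z{\left(c \right)} = - \frac{59}{\left(c^{2} + c^{2}\right) + 12} = - \frac{59}{2 c^{2} + 12} = - \frac{59}{12 + 2 c^{2}}$)
$\frac{z{\left(r{\left(n{\left(1 \right)} \right)} \right)}}{w} = \frac{\left(-59\right) \frac{1}{12 + 2 \left(2 + 1^{2}\right)^{2}}}{64} = - \frac{59}{12 + 2 \left(2 + 1\right)^{2}} \cdot \frac{1}{64} = - \frac{59}{12 + 2 \cdot 3^{2}} \cdot \frac{1}{64} = - \frac{59}{12 + 2 \cdot 9} \cdot \frac{1}{64} = - \frac{59}{12 + 18} \cdot \frac{1}{64} = - \frac{59}{30} \cdot \frac{1}{64} = \left(-59\right) \frac{1}{30} \cdot \frac{1}{64} = \left(- \frac{59}{30}\right) \frac{1}{64} = - \frac{59}{1920}$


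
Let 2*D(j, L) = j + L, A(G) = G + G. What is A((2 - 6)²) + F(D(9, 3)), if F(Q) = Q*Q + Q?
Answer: 74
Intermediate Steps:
A(G) = 2*G
D(j, L) = L/2 + j/2 (D(j, L) = (j + L)/2 = (L + j)/2 = L/2 + j/2)
F(Q) = Q + Q² (F(Q) = Q² + Q = Q + Q²)
A((2 - 6)²) + F(D(9, 3)) = 2*(2 - 6)² + ((½)*3 + (½)*9)*(1 + ((½)*3 + (½)*9)) = 2*(-4)² + (3/2 + 9/2)*(1 + (3/2 + 9/2)) = 2*16 + 6*(1 + 6) = 32 + 6*7 = 32 + 42 = 74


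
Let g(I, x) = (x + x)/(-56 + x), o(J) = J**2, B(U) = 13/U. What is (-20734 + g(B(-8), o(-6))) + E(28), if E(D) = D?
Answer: -103548/5 ≈ -20710.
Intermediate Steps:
g(I, x) = 2*x/(-56 + x) (g(I, x) = (2*x)/(-56 + x) = 2*x/(-56 + x))
(-20734 + g(B(-8), o(-6))) + E(28) = (-20734 + 2*(-6)**2/(-56 + (-6)**2)) + 28 = (-20734 + 2*36/(-56 + 36)) + 28 = (-20734 + 2*36/(-20)) + 28 = (-20734 + 2*36*(-1/20)) + 28 = (-20734 - 18/5) + 28 = -103688/5 + 28 = -103548/5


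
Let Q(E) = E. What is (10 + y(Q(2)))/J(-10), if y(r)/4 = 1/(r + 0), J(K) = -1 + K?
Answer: -12/11 ≈ -1.0909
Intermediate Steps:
y(r) = 4/r (y(r) = 4/(r + 0) = 4/r)
(10 + y(Q(2)))/J(-10) = (10 + 4/2)/(-1 - 10) = (10 + 4*(½))/(-11) = -(10 + 2)/11 = -1/11*12 = -12/11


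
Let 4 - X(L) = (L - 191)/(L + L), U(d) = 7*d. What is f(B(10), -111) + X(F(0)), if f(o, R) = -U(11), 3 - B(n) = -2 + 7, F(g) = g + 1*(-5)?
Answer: -463/5 ≈ -92.600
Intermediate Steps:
F(g) = -5 + g (F(g) = g - 5 = -5 + g)
B(n) = -2 (B(n) = 3 - (-2 + 7) = 3 - 1*5 = 3 - 5 = -2)
X(L) = 4 - (-191 + L)/(2*L) (X(L) = 4 - (L - 191)/(L + L) = 4 - (-191 + L)/(2*L))
f(o, R) = -77 (f(o, R) = -7*11 = -1*77 = -77)
f(B(10), -111) + X(F(0)) = -77 + (191 + 7*(-5 + 0))/(2*(-5 + 0)) = -77 + (½)*(191 + 7*(-5))/(-5) = -77 + (½)*(-⅕)*(191 - 35) = -77 + (½)*(-⅕)*156 = -77 - 78/5 = -463/5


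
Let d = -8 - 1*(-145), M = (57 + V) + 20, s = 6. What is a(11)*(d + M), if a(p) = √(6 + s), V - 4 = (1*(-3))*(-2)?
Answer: 448*√3 ≈ 775.96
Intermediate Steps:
V = 10 (V = 4 + (1*(-3))*(-2) = 4 - 3*(-2) = 4 + 6 = 10)
a(p) = 2*√3 (a(p) = √(6 + 6) = √12 = 2*√3)
M = 87 (M = (57 + 10) + 20 = 67 + 20 = 87)
d = 137 (d = -8 + 145 = 137)
a(11)*(d + M) = (2*√3)*(137 + 87) = (2*√3)*224 = 448*√3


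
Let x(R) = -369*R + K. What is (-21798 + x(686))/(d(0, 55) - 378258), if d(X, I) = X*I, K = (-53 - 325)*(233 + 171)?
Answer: 71274/63043 ≈ 1.1306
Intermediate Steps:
K = -152712 (K = -378*404 = -152712)
d(X, I) = I*X
x(R) = -152712 - 369*R (x(R) = -369*R - 152712 = -152712 - 369*R)
(-21798 + x(686))/(d(0, 55) - 378258) = (-21798 + (-152712 - 369*686))/(55*0 - 378258) = (-21798 + (-152712 - 253134))/(0 - 378258) = (-21798 - 405846)/(-378258) = -427644*(-1/378258) = 71274/63043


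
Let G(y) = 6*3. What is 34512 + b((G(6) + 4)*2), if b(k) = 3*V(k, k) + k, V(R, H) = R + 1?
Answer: 34691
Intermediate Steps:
G(y) = 18
V(R, H) = 1 + R
b(k) = 3 + 4*k (b(k) = 3*(1 + k) + k = (3 + 3*k) + k = 3 + 4*k)
34512 + b((G(6) + 4)*2) = 34512 + (3 + 4*((18 + 4)*2)) = 34512 + (3 + 4*(22*2)) = 34512 + (3 + 4*44) = 34512 + (3 + 176) = 34512 + 179 = 34691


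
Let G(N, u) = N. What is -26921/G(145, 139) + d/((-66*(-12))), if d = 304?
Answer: -2659669/14355 ≈ -185.28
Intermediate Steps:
-26921/G(145, 139) + d/((-66*(-12))) = -26921/145 + 304/((-66*(-12))) = -26921*1/145 + 304/792 = -26921/145 + 304*(1/792) = -26921/145 + 38/99 = -2659669/14355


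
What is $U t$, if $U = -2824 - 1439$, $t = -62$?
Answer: $264306$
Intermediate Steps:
$U = -4263$ ($U = -2824 - 1439 = -4263$)
$U t = \left(-4263\right) \left(-62\right) = 264306$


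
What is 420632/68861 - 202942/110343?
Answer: 32439007714/7598329323 ≈ 4.2692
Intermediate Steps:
420632/68861 - 202942/110343 = 32439007714/7598329323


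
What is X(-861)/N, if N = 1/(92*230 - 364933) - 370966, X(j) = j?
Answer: 295988553/127528094719 ≈ 0.0023210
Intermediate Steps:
N = -127528094719/343773 (N = 1/(21160 - 364933) - 370966 = 1/(-343773) - 370966 = -1/343773 - 370966 = -127528094719/343773 ≈ -3.7097e+5)
X(-861)/N = -861/(-127528094719/343773) = -861*(-343773/127528094719) = 295988553/127528094719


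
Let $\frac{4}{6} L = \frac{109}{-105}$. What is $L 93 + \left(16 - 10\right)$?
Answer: $- \frac{9717}{70} \approx -138.81$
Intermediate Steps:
$L = - \frac{109}{70}$ ($L = \frac{3 \frac{109}{-105}}{2} = \frac{3 \cdot 109 \left(- \frac{1}{105}\right)}{2} = \frac{3}{2} \left(- \frac{109}{105}\right) = - \frac{109}{70} \approx -1.5571$)
$L 93 + \left(16 - 10\right) = \left(- \frac{109}{70}\right) 93 + \left(16 - 10\right) = - \frac{10137}{70} + \left(16 - 10\right) = - \frac{10137}{70} + 6 = - \frac{9717}{70}$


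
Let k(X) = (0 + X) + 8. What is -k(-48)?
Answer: 40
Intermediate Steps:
k(X) = 8 + X (k(X) = X + 8 = 8 + X)
-k(-48) = -(8 - 48) = -1*(-40) = 40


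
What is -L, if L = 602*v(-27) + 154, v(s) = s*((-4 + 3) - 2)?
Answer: -48916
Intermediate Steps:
v(s) = -3*s (v(s) = s*(-1 - 2) = s*(-3) = -3*s)
L = 48916 (L = 602*(-3*(-27)) + 154 = 602*81 + 154 = 48762 + 154 = 48916)
-L = -1*48916 = -48916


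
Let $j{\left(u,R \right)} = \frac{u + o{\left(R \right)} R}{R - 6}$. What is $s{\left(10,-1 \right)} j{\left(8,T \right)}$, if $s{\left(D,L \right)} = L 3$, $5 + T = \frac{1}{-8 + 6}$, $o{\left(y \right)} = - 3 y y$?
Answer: $\frac{12171}{92} \approx 132.29$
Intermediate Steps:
$o{\left(y \right)} = - 3 y^{2}$
$T = - \frac{11}{2}$ ($T = -5 + \frac{1}{-8 + 6} = -5 + \frac{1}{-2} = -5 - \frac{1}{2} = - \frac{11}{2} \approx -5.5$)
$j{\left(u,R \right)} = \frac{u - 3 R^{3}}{-6 + R}$ ($j{\left(u,R \right)} = \frac{u + - 3 R^{2} R}{R - 6} = \frac{u - 3 R^{3}}{-6 + R}$)
$s{\left(D,L \right)} = 3 L$
$s{\left(10,-1 \right)} j{\left(8,T \right)} = 3 \left(-1\right) \frac{8 - 3 \left(- \frac{11}{2}\right)^{3}}{-6 - \frac{11}{2}} = - 3 \frac{8 - - \frac{3993}{8}}{- \frac{23}{2}} = - 3 \left(- \frac{2 \left(8 + \frac{3993}{8}\right)}{23}\right) = - 3 \left(\left(- \frac{2}{23}\right) \frac{4057}{8}\right) = \left(-3\right) \left(- \frac{4057}{92}\right) = \frac{12171}{92}$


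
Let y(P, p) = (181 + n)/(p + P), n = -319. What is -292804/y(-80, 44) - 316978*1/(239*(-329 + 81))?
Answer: -52061590817/681628 ≈ -76378.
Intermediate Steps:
y(P, p) = -138/(P + p) (y(P, p) = (181 - 319)/(p + P) = -138/(P + p))
-292804/y(-80, 44) - 316978*1/(239*(-329 + 81)) = -292804/((-138/(-80 + 44))) - 316978*1/(239*(-329 + 81)) = -292804/((-138/(-36))) - 316978/((-248*239)) = -292804/((-138*(-1/36))) - 316978/(-59272) = -292804/23/6 - 316978*(-1/59272) = -292804*6/23 + 158489/29636 = -1756824/23 + 158489/29636 = -52061590817/681628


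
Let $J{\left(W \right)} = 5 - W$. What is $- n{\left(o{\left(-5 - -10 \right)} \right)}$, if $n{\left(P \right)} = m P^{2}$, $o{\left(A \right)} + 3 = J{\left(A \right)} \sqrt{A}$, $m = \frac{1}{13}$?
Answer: $- \frac{9}{13} \approx -0.69231$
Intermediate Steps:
$m = \frac{1}{13} \approx 0.076923$
$o{\left(A \right)} = -3 + \sqrt{A} \left(5 - A\right)$ ($o{\left(A \right)} = -3 + \left(5 - A\right) \sqrt{A} = -3 + \sqrt{A} \left(5 - A\right)$)
$n{\left(P \right)} = \frac{P^{2}}{13}$
$- n{\left(o{\left(-5 - -10 \right)} \right)} = - \frac{\left(-3 + \sqrt{-5 - -10} \left(5 - \left(-5 - -10\right)\right)\right)^{2}}{13} = - \frac{\left(-3 + \sqrt{-5 + 10} \left(5 - \left(-5 + 10\right)\right)\right)^{2}}{13} = - \frac{\left(-3 + \sqrt{5} \left(5 - 5\right)\right)^{2}}{13} = - \frac{\left(-3 + \sqrt{5} \cdot 0\right)^{2}}{13} = - \frac{\left(-3 + 0\right)^{2}}{13} = - \frac{\left(-3\right)^{2}}{13} = - \frac{9}{13}$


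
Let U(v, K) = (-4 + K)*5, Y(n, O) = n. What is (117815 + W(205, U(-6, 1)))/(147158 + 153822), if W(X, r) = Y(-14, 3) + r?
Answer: 58893/150490 ≈ 0.39134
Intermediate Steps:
U(v, K) = -20 + 5*K
W(X, r) = -14 + r
(117815 + W(205, U(-6, 1)))/(147158 + 153822) = (117815 + (-14 + (-20 + 5*1)))/(147158 + 153822) = (117815 + (-14 + (-20 + 5)))/300980 = (117815 + (-14 - 15))*(1/300980) = (117815 - 29)*(1/300980) = 117786*(1/300980) = 58893/150490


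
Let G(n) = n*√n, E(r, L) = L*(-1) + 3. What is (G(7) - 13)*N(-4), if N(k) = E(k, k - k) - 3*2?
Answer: 39 - 21*√7 ≈ -16.561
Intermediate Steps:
E(r, L) = 3 - L (E(r, L) = -L + 3 = 3 - L)
G(n) = n^(3/2)
N(k) = -3 (N(k) = (3 - (k - k)) - 3*2 = (3 - 1*0) - 6 = (3 + 0) - 6 = 3 - 6 = -3)
(G(7) - 13)*N(-4) = (7^(3/2) - 13)*(-3) = (7*√7 - 13)*(-3) = (-13 + 7*√7)*(-3) = 39 - 21*√7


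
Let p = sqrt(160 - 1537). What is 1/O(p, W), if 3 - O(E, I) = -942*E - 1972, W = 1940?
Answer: 1975/1225800853 - 8478*I*sqrt(17)/1225800853 ≈ 1.6112e-6 - 2.8517e-5*I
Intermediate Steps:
p = 9*I*sqrt(17) (p = sqrt(-1377) = 9*I*sqrt(17) ≈ 37.108*I)
O(E, I) = 1975 + 942*E (O(E, I) = 3 - (-942*E - 1972) = 3 - (-1972 - 942*E) = 3 + (1972 + 942*E) = 1975 + 942*E)
1/O(p, W) = 1/(1975 + 942*(9*I*sqrt(17))) = 1/(1975 + 8478*I*sqrt(17))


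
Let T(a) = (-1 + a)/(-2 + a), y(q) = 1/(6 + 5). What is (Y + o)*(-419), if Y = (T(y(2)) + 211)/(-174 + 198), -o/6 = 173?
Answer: 217339909/504 ≈ 4.3123e+5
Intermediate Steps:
y(q) = 1/11
o = -1038 (o = -6*173 = -1038)
T(a) = (-1 + a)/(-2 + a)
Y = 4441/504 (Y = ((-1 + 1/11)/(-2 + 1/11) + 211)/(-174 + 198) = (-10/11/(-21/11) + 211)/24 = (-11/21*(-10/11) + 211)*(1/24) = (10/21 + 211)*(1/24) = (4441/21)*(1/24) = 4441/504 ≈ 8.8115)
(Y + o)*(-419) = (4441/504 - 1038)*(-419) = -518711/504*(-419) = 217339909/504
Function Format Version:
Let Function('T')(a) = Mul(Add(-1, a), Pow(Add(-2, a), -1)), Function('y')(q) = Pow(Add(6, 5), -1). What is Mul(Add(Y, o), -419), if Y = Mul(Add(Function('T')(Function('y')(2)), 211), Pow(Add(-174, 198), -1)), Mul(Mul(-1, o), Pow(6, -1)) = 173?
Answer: Rational(217339909, 504) ≈ 4.3123e+5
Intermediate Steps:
Function('y')(q) = Rational(1, 11) (Function('y')(q) = Pow(11, -1) = Rational(1, 11))
o = -1038 (o = Mul(-6, 173) = -1038)
Function('T')(a) = Mul(Pow(Add(-2, a), -1), Add(-1, a))
Y = Rational(4441, 504) (Y = Mul(Add(Mul(Pow(Add(-2, Rational(1, 11)), -1), Add(-1, Rational(1, 11))), 211), Pow(Add(-174, 198), -1)) = Mul(Add(Mul(Pow(Rational(-21, 11), -1), Rational(-10, 11)), 211), Pow(24, -1)) = Mul(Add(Mul(Rational(-11, 21), Rational(-10, 11)), 211), Rational(1, 24)) = Mul(Add(Rational(10, 21), 211), Rational(1, 24)) = Mul(Rational(4441, 21), Rational(1, 24)) = Rational(4441, 504) ≈ 8.8115)
Mul(Add(Y, o), -419) = Mul(Add(Rational(4441, 504), -1038), -419) = Mul(Rational(-518711, 504), -419) = Rational(217339909, 504)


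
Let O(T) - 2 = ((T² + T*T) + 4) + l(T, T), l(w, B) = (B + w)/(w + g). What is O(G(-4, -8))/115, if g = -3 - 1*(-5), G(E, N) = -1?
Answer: 6/115 ≈ 0.052174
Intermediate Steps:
g = 2 (g = -3 + 5 = 2)
l(w, B) = (B + w)/(2 + w) (l(w, B) = (B + w)/(w + 2) = (B + w)/(2 + w))
O(T) = 6 + 2*T² + 2*T/(2 + T) (O(T) = 2 + (((T² + T*T) + 4) + (T + T)/(2 + T)) = 2 + (((T² + T²) + 4) + (2*T)/(2 + T)) = 2 + ((2*T² + 4) + 2*T/(2 + T)) = 2 + ((4 + 2*T²) + 2*T/(2 + T)) = 2 + (4 + 2*T² + 2*T/(2 + T)) = 6 + 2*T² + 2*T/(2 + T))
O(G(-4, -8))/115 = (2*(-1 + (2 - 1)*(3 + (-1)²))/(2 - 1))/115 = (2*(-1 + 1*(3 + 1))/1)*(1/115) = (2*1*(-1 + 1*4))*(1/115) = (2*1*(-1 + 4))*(1/115) = (2*1*3)*(1/115) = 6*(1/115) = 6/115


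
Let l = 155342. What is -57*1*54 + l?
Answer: 152264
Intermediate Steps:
-57*1*54 + l = -57*1*54 + 155342 = -57*54 + 155342 = -3078 + 155342 = 152264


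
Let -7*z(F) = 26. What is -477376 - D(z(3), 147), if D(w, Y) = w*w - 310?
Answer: -23376910/49 ≈ -4.7708e+5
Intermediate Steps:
z(F) = -26/7 (z(F) = -⅐*26 = -26/7)
D(w, Y) = -310 + w² (D(w, Y) = w² - 310 = -310 + w²)
-477376 - D(z(3), 147) = -477376 - (-310 + (-26/7)²) = -477376 - (-310 + 676/49) = -477376 - 1*(-14514/49) = -477376 + 14514/49 = -23376910/49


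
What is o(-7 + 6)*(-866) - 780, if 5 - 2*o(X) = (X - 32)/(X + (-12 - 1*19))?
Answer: -79951/32 ≈ -2498.5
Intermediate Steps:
o(X) = 5/2 - (-32 + X)/(2*(-31 + X)) (o(X) = 5/2 - (X - 32)/(2*(X + (-12 - 1*19))) = 5/2 - (-32 + X)/(2*(X + (-12 - 19))) = 5/2 - (-32 + X)/(2*(X - 31)) = 5/2 - (-32 + X)/(2*(-31 + X)))
o(-7 + 6)*(-866) - 780 = ((-123 + 4*(-7 + 6))/(2*(-31 + (-7 + 6))))*(-866) - 780 = ((-123 + 4*(-1))/(2*(-31 - 1)))*(-866) - 780 = ((½)*(-123 - 4)/(-32))*(-866) - 780 = ((½)*(-1/32)*(-127))*(-866) - 780 = (127/64)*(-866) - 780 = -54991/32 - 780 = -79951/32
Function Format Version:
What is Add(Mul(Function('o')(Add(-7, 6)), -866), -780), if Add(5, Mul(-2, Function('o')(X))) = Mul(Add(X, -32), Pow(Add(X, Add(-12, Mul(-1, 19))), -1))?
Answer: Rational(-79951, 32) ≈ -2498.5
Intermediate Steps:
Function('o')(X) = Add(Rational(5, 2), Mul(Rational(-1, 2), Pow(Add(-31, X), -1), Add(-32, X))) (Function('o')(X) = Add(Rational(5, 2), Mul(Rational(-1, 2), Mul(Add(X, -32), Pow(Add(X, Add(-12, Mul(-1, 19))), -1)))) = Add(Rational(5, 2), Mul(Rational(-1, 2), Mul(Add(-32, X), Pow(Add(X, Add(-12, -19)), -1)))) = Add(Rational(5, 2), Mul(Rational(-1, 2), Mul(Add(-32, X), Pow(Add(X, -31), -1)))) = Add(Rational(5, 2), Mul(Rational(-1, 2), Mul(Add(-32, X), Pow(Add(-31, X), -1)))) = Add(Rational(5, 2), Mul(Rational(-1, 2), Mul(Pow(Add(-31, X), -1), Add(-32, X)))) = Add(Rational(5, 2), Mul(Rational(-1, 2), Pow(Add(-31, X), -1), Add(-32, X))))
Add(Mul(Function('o')(Add(-7, 6)), -866), -780) = Add(Mul(Mul(Rational(1, 2), Pow(Add(-31, Add(-7, 6)), -1), Add(-123, Mul(4, Add(-7, 6)))), -866), -780) = Add(Mul(Mul(Rational(1, 2), Pow(Add(-31, -1), -1), Add(-123, Mul(4, -1))), -866), -780) = Add(Mul(Mul(Rational(1, 2), Pow(-32, -1), Add(-123, -4)), -866), -780) = Add(Mul(Mul(Rational(1, 2), Rational(-1, 32), -127), -866), -780) = Add(Mul(Rational(127, 64), -866), -780) = Add(Rational(-54991, 32), -780) = Rational(-79951, 32)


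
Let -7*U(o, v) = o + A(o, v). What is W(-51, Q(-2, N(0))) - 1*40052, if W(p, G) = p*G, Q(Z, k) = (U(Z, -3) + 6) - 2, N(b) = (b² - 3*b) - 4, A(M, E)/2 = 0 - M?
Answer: -281690/7 ≈ -40241.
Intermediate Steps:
A(M, E) = -2*M (A(M, E) = 2*(0 - M) = 2*(-M) = -2*M)
U(o, v) = o/7 (U(o, v) = -(o - 2*o)/7 = -(-1)*o/7 = o/7)
N(b) = -4 + b² - 3*b
Q(Z, k) = 4 + Z/7 (Q(Z, k) = (Z/7 + 6) - 2 = (6 + Z/7) - 2 = 4 + Z/7)
W(p, G) = G*p
W(-51, Q(-2, N(0))) - 1*40052 = (4 + (⅐)*(-2))*(-51) - 1*40052 = (4 - 2/7)*(-51) - 40052 = (26/7)*(-51) - 40052 = -1326/7 - 40052 = -281690/7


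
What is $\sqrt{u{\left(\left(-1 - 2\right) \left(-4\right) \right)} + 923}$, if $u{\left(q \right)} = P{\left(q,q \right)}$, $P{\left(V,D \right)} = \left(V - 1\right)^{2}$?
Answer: $6 \sqrt{29} \approx 32.311$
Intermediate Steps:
$P{\left(V,D \right)} = \left(-1 + V\right)^{2}$
$u{\left(q \right)} = \left(-1 + q\right)^{2}$
$\sqrt{u{\left(\left(-1 - 2\right) \left(-4\right) \right)} + 923} = \sqrt{\left(-1 + \left(-1 - 2\right) \left(-4\right)\right)^{2} + 923} = \sqrt{\left(-1 - -12\right)^{2} + 923} = \sqrt{\left(-1 + 12\right)^{2} + 923} = \sqrt{11^{2} + 923} = \sqrt{121 + 923} = \sqrt{1044} = 6 \sqrt{29}$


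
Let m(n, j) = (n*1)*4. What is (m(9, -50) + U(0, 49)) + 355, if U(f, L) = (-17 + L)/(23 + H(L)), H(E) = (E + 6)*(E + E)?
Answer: 2116515/5413 ≈ 391.01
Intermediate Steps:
m(n, j) = 4*n (m(n, j) = n*4 = 4*n)
H(E) = 2*E*(6 + E) (H(E) = (6 + E)*(2*E) = 2*E*(6 + E))
U(f, L) = (-17 + L)/(23 + 2*L*(6 + L))
(m(9, -50) + U(0, 49)) + 355 = (4*9 + (-17 + 49)/(23 + 2*49*(6 + 49))) + 355 = (36 + 32/(23 + 2*49*55)) + 355 = (36 + 32/(23 + 5390)) + 355 = (36 + 32/5413) + 355 = 194900/5413 + 355 = 2116515/5413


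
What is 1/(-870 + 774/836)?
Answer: -418/363273 ≈ -0.0011506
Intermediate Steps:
1/(-870 + 774/836) = 1/(-870 + 774*(1/836)) = 1/(-870 + 387/418) = 1/(-363273/418) = -418/363273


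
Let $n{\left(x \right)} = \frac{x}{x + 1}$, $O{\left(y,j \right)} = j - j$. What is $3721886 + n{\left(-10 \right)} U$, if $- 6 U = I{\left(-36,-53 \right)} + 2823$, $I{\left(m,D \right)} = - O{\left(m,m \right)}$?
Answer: $\frac{33492269}{9} \approx 3.7214 \cdot 10^{6}$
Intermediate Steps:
$O{\left(y,j \right)} = 0$
$I{\left(m,D \right)} = 0$ ($I{\left(m,D \right)} = \left(-1\right) 0 = 0$)
$n{\left(x \right)} = \frac{x}{1 + x}$
$U = - \frac{941}{2}$ ($U = - \frac{0 + 2823}{6} = \left(- \frac{1}{6}\right) 2823 = - \frac{941}{2} \approx -470.5$)
$3721886 + n{\left(-10 \right)} U = 3721886 + - \frac{10}{1 - 10} \left(- \frac{941}{2}\right) = 3721886 + - \frac{10}{-9} \left(- \frac{941}{2}\right) = 3721886 + \left(-10\right) \left(- \frac{1}{9}\right) \left(- \frac{941}{2}\right) = 3721886 + \frac{10}{9} \left(- \frac{941}{2}\right) = 3721886 - \frac{4705}{9} = \frac{33492269}{9}$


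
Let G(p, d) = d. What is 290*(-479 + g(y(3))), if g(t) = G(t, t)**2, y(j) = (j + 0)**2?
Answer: -115420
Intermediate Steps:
y(j) = j**2
g(t) = t**2
290*(-479 + g(y(3))) = 290*(-479 + (3**2)**2) = 290*(-479 + 9**2) = 290*(-479 + 81) = 290*(-398) = -115420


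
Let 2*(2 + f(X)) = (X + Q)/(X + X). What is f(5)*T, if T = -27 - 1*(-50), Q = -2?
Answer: -851/20 ≈ -42.550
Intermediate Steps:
T = 23 (T = -27 + 50 = 23)
f(X) = -2 + (-2 + X)/(4*X) (f(X) = -2 + ((X - 2)/(X + X))/2 = -2 + ((-2 + X)/((2*X)))/2 = -2 + ((-2 + X)*(1/(2*X)))/2 = -2 + ((-2 + X)/(2*X))/2 = -2 + (-2 + X)/(4*X))
f(5)*T = ((¼)*(-2 - 7*5)/5)*23 = ((¼)*(⅕)*(-2 - 35))*23 = ((¼)*(⅕)*(-37))*23 = -37/20*23 = -851/20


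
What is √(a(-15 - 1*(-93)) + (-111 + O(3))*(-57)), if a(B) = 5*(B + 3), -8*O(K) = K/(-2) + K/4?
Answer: 3*√47834/8 ≈ 82.016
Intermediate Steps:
O(K) = K/32 (O(K) = -(K/(-2) + K/4)/8 = -(K*(-½) + K*(¼))/8 = -(-K/2 + K/4)/8 = -(-1)*K/32 = K/32)
a(B) = 15 + 5*B (a(B) = 5*(3 + B) = 15 + 5*B)
√(a(-15 - 1*(-93)) + (-111 + O(3))*(-57)) = √((15 + 5*(-15 - 1*(-93))) + (-111 + (1/32)*3)*(-57)) = √((15 + 5*(-15 + 93)) + (-111 + 3/32)*(-57)) = √((15 + 5*78) - 3549/32*(-57)) = √((15 + 390) + 202293/32) = √(405 + 202293/32) = √(215253/32) = 3*√47834/8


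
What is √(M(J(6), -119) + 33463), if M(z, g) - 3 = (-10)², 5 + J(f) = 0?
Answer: √33566 ≈ 183.21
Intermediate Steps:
J(f) = -5 (J(f) = -5 + 0 = -5)
M(z, g) = 103 (M(z, g) = 3 + (-10)² = 3 + 100 = 103)
√(M(J(6), -119) + 33463) = √(103 + 33463) = √33566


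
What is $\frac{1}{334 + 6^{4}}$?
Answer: $\frac{1}{1630} \approx 0.0006135$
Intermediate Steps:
$\frac{1}{334 + 6^{4}} = \frac{1}{334 + 1296} = \frac{1}{1630}$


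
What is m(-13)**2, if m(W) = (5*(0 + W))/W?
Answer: 25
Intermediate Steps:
m(W) = 5 (m(W) = (5*W)/W = 5)
m(-13)**2 = 5**2 = 25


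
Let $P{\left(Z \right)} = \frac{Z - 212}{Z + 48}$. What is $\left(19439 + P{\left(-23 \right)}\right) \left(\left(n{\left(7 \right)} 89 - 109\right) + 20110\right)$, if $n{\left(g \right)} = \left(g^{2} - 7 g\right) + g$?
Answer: $\frac{2003580352}{5} \approx 4.0072 \cdot 10^{8}$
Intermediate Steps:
$n{\left(g \right)} = g^{2} - 6 g$
$P{\left(Z \right)} = \frac{-212 + Z}{48 + Z}$
$\left(19439 + P{\left(-23 \right)}\right) \left(\left(n{\left(7 \right)} 89 - 109\right) + 20110\right) = \left(19439 + \frac{-212 - 23}{48 - 23}\right) \left(\left(7 \left(-6 + 7\right) 89 - 109\right) + 20110\right) = \left(19439 + \frac{1}{25} \left(-235\right)\right) \left(\left(7 \cdot 1 \cdot 89 - 109\right) + 20110\right) = \left(19439 + \frac{1}{25} \left(-235\right)\right) \left(\left(7 \cdot 89 - 109\right) + 20110\right) = \left(19439 - \frac{47}{5}\right) \left(\left(623 - 109\right) + 20110\right) = \frac{97148 \left(514 + 20110\right)}{5} = \frac{97148}{5} \cdot 20624 = \frac{2003580352}{5}$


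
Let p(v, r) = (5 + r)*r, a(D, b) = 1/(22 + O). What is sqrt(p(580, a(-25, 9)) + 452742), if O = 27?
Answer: 6*sqrt(30195383)/49 ≈ 672.86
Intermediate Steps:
a(D, b) = 1/49 (a(D, b) = 1/(22 + 27) = 1/49)
p(v, r) = r*(5 + r)
sqrt(p(580, a(-25, 9)) + 452742) = sqrt((5 + 1/49)/49 + 452742) = sqrt((1/49)*(246/49) + 452742) = sqrt(246/2401 + 452742) = sqrt(1087033788/2401) = 6*sqrt(30195383)/49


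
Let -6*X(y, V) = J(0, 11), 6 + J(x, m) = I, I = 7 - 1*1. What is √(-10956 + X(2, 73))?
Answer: 2*I*√2739 ≈ 104.67*I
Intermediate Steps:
I = 6 (I = 7 - 1 = 6)
J(x, m) = 0 (J(x, m) = -6 + 6 = 0)
X(y, V) = 0 (X(y, V) = -⅙*0 = 0)
√(-10956 + X(2, 73)) = √(-10956 + 0) = √(-10956) = 2*I*√2739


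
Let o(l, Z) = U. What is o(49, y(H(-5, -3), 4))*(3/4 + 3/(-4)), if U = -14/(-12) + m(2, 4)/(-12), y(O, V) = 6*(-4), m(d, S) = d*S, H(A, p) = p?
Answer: 0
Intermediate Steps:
m(d, S) = S*d
y(O, V) = -24
U = ½ (U = -14/(-12) + (4*2)/(-12) = -14*(-1/12) + 8*(-1/12) = 7/6 - ⅔ = ½ ≈ 0.50000)
o(l, Z) = ½
o(49, y(H(-5, -3), 4))*(3/4 + 3/(-4)) = (3/4 + 3/(-4))/2 = (3*(¼) + 3*(-¼))/2 = (¾ - ¾)/2 = (½)*0 = 0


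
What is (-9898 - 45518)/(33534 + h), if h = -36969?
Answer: 18472/1145 ≈ 16.133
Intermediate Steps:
(-9898 - 45518)/(33534 + h) = (-9898 - 45518)/(33534 - 36969) = -55416/(-3435) = -55416*(-1/3435) = 18472/1145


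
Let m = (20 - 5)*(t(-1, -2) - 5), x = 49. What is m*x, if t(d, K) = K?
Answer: -5145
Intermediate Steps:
m = -105 (m = (20 - 5)*(-2 - 5) = 15*(-7) = -105)
m*x = -105*49 = -5145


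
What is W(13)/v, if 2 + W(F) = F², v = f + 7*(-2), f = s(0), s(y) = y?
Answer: -167/14 ≈ -11.929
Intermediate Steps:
f = 0
v = -14 (v = 0 + 7*(-2) = 0 - 14 = -14)
W(F) = -2 + F²
W(13)/v = (-2 + 13²)/(-14) = (-2 + 169)*(-1/14) = 167*(-1/14) = -167/14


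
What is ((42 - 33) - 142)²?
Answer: 17689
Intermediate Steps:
((42 - 33) - 142)² = (9 - 142)² = (-133)² = 17689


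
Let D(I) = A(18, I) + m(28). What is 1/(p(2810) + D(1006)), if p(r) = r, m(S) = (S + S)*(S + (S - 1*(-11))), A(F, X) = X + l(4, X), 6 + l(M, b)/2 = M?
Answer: 1/7564 ≈ 0.00013221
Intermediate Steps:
l(M, b) = -12 + 2*M
A(F, X) = -4 + X (A(F, X) = X + (-12 + 2*4) = X + (-12 + 8) = X - 4 = -4 + X)
m(S) = 2*S*(11 + 2*S) (m(S) = (2*S)*(S + (S + 11)) = (2*S)*(S + (11 + S)) = (2*S)*(11 + 2*S) = 2*S*(11 + 2*S))
D(I) = 3748 + I (D(I) = (-4 + I) + 2*28*(11 + 2*28) = (-4 + I) + 2*28*(11 + 56) = (-4 + I) + 2*28*67 = (-4 + I) + 3752 = 3748 + I)
1/(p(2810) + D(1006)) = 1/(2810 + (3748 + 1006)) = 1/(2810 + 4754) = 1/7564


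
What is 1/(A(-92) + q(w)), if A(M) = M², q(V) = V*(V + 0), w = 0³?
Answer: 1/8464 ≈ 0.00011815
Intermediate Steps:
w = 0
q(V) = V² (q(V) = V*V = V²)
1/(A(-92) + q(w)) = 1/((-92)² + 0²) = 1/(8464 + 0) = 1/8464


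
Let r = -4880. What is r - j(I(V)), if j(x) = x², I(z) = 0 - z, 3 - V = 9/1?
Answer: -4916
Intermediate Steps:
V = -6 (V = 3 - 9/1 = 3 - 9 = -6)
I(z) = -z
r - j(I(V)) = -4880 - (-1*(-6))² = -4880 - 1*6² = -4880 - 1*36 = -4880 - 36 = -4916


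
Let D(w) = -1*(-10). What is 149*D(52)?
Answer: 1490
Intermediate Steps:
D(w) = 10
149*D(52) = 149*10 = 1490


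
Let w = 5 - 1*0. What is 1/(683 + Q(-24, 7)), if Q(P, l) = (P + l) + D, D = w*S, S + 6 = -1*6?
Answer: 1/606 ≈ 0.0016502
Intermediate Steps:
w = 5 (w = 5 + 0 = 5)
S = -12 (S = -6 - 1*6 = -6 - 6 = -12)
D = -60 (D = 5*(-12) = -60)
Q(P, l) = -60 + P + l (Q(P, l) = (P + l) - 60 = -60 + P + l)
1/(683 + Q(-24, 7)) = 1/(683 + (-60 - 24 + 7)) = 1/(683 - 77) = 1/606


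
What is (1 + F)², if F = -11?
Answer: 100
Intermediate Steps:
(1 + F)² = (1 - 11)² = (-10)² = 100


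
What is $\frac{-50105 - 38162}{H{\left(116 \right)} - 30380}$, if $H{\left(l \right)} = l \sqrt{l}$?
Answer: $\frac{670387865}{230345876} + \frac{2559743 \sqrt{29}}{115172938} \approx 3.03$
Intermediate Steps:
$H{\left(l \right)} = l^{\frac{3}{2}}$
$\frac{-50105 - 38162}{H{\left(116 \right)} - 30380} = \frac{-50105 - 38162}{116^{\frac{3}{2}} - 30380} = - \frac{88267}{232 \sqrt{29} - 30380} = - \frac{88267}{-30380 + 232 \sqrt{29}}$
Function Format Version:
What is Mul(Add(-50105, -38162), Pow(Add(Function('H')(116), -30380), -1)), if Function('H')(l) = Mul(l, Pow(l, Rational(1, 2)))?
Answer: Add(Rational(670387865, 230345876), Mul(Rational(2559743, 115172938), Pow(29, Rational(1, 2)))) ≈ 3.0300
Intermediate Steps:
Function('H')(l) = Pow(l, Rational(3, 2))
Mul(Add(-50105, -38162), Pow(Add(Function('H')(116), -30380), -1)) = Mul(Add(-50105, -38162), Pow(Add(Pow(116, Rational(3, 2)), -30380), -1)) = Mul(-88267, Pow(Add(Mul(232, Pow(29, Rational(1, 2))), -30380), -1)) = Mul(-88267, Pow(Add(-30380, Mul(232, Pow(29, Rational(1, 2)))), -1))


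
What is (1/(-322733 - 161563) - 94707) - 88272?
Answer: -88615997785/484296 ≈ -1.8298e+5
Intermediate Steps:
(1/(-322733 - 161563) - 94707) - 88272 = (1/(-484296) - 94707) - 88272 = (-1/484296 - 94707) - 88272 = -45866221273/484296 - 88272 = -88615997785/484296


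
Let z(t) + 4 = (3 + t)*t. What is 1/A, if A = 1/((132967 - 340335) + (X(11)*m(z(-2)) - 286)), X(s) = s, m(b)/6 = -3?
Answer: -207852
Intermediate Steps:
z(t) = -4 + t*(3 + t) (z(t) = -4 + (3 + t)*t = -4 + t*(3 + t))
m(b) = -18 (m(b) = 6*(-3) = -18)
A = -1/207852 (A = 1/((132967 - 340335) + (11*(-18) - 286)) = 1/(-207368 + (-198 - 286)) = 1/(-207368 - 484) = 1/(-207852) = -1/207852 ≈ -4.8111e-6)
1/A = 1/(-1/207852) = -207852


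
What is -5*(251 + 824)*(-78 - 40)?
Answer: 634250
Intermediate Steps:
-5*(251 + 824)*(-78 - 40) = -5375*(-118) = -5*(-126850) = 634250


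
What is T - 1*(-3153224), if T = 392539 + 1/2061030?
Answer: 7307923915891/2061030 ≈ 3.5458e+6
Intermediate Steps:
T = 809034655171/2061030 (T = 392539 + 1/2061030 = 809034655171/2061030 ≈ 3.9254e+5)
T - 1*(-3153224) = 809034655171/2061030 - 1*(-3153224) = 809034655171/2061030 + 3153224 = 7307923915891/2061030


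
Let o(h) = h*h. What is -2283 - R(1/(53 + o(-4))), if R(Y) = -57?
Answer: -2226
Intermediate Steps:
o(h) = h**2
-2283 - R(1/(53 + o(-4))) = -2283 - 1*(-57) = -2283 + 57 = -2226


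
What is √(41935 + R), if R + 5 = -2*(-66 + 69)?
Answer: 2*√10481 ≈ 204.75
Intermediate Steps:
R = -11 (R = -5 - 2*(-66 + 69) = -5 - 2*3 = -5 - 6 = -11)
√(41935 + R) = √(41935 - 11) = √41924 = 2*√10481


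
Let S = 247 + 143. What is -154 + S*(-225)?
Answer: -87904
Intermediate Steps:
S = 390
-154 + S*(-225) = -154 + 390*(-225) = -154 - 87750 = -87904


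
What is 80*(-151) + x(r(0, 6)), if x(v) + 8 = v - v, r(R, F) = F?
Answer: -12088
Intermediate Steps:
x(v) = -8 (x(v) = -8 + (v - v) = -8 + 0 = -8)
80*(-151) + x(r(0, 6)) = 80*(-151) - 8 = -12080 - 8 = -12088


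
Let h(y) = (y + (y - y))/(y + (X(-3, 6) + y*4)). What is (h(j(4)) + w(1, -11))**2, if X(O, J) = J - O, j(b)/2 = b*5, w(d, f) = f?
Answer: 5103081/43681 ≈ 116.83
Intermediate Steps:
j(b) = 10*b (j(b) = 2*(b*5) = 2*(5*b) = 10*b)
h(y) = y/(9 + 5*y) (h(y) = (y + (y - y))/(y + ((6 - 1*(-3)) + y*4)) = (y + 0)/(y + ((6 + 3) + 4*y)) = y/(y + (9 + 4*y)) = y/(9 + 5*y))
(h(j(4)) + w(1, -11))**2 = ((10*4)/(9 + 5*(10*4)) - 11)**2 = (40/(9 + 5*40) - 11)**2 = (40/(9 + 200) - 11)**2 = (40/209 - 11)**2 = (-2259/209)**2 = 5103081/43681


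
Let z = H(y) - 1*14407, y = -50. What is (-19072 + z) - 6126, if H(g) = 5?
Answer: -39600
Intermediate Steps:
z = -14402 (z = 5 - 1*14407 = 5 - 14407 = -14402)
(-19072 + z) - 6126 = (-19072 - 14402) - 6126 = -33474 - 6126 = -39600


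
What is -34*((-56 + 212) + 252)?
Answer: -13872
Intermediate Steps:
-34*((-56 + 212) + 252) = -34*(156 + 252) = -34*408 = -13872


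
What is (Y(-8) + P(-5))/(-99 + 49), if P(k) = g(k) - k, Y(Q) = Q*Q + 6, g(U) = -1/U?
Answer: -188/125 ≈ -1.5040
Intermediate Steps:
Y(Q) = 6 + Q**2 (Y(Q) = Q**2 + 6 = 6 + Q**2)
P(k) = -k - 1/k (P(k) = -1/k - k = -k - 1/k)
(Y(-8) + P(-5))/(-99 + 49) = ((6 + (-8)**2) + (-1*(-5) - 1/(-5)))/(-99 + 49) = ((6 + 64) + (5 - 1*(-1/5)))/(-50) = -(70 + (5 + 1/5))/50 = -(70 + 26/5)/50 = -1/50*376/5 = -188/125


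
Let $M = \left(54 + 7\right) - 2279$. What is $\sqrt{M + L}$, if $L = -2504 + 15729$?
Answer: $3 \sqrt{1223} \approx 104.91$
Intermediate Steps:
$L = 13225$
$M = -2218$ ($M = 61 - 2279 = -2218$)
$\sqrt{M + L} = \sqrt{-2218 + 13225} = \sqrt{11007} = 3 \sqrt{1223}$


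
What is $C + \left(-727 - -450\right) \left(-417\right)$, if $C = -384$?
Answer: $115125$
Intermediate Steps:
$C + \left(-727 - -450\right) \left(-417\right) = -384 + \left(-727 - -450\right) \left(-417\right) = -384 + \left(-727 + 450\right) \left(-417\right) = -384 - -115509 = -384 + 115509 = 115125$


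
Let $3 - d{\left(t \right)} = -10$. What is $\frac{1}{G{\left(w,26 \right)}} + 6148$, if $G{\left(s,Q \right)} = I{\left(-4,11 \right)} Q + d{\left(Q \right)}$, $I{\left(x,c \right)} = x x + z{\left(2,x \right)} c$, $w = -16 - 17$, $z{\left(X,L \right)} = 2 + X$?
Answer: $\frac{9670805}{1573} \approx 6148.0$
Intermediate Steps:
$d{\left(t \right)} = 13$ ($d{\left(t \right)} = 3 - -10 = 3 + 10 = 13$)
$w = -33$ ($w = -16 - 17 = -33$)
$I{\left(x,c \right)} = x^{2} + 4 c$ ($I{\left(x,c \right)} = x x + \left(2 + 2\right) c = x^{2} + 4 c$)
$G{\left(s,Q \right)} = 13 + 60 Q$ ($G{\left(s,Q \right)} = \left(\left(-4\right)^{2} + 4 \cdot 11\right) Q + 13 = \left(16 + 44\right) Q + 13 = 60 Q + 13 = 13 + 60 Q$)
$\frac{1}{G{\left(w,26 \right)}} + 6148 = \frac{1}{13 + 60 \cdot 26} + 6148 = \frac{1}{13 + 1560} + 6148 = \frac{1}{1573} + 6148 = \frac{9670805}{1573}$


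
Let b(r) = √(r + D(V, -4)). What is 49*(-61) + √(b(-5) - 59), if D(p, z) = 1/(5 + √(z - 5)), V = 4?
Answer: -2989 + √(-68204 + 34*√102*√(-55 - I))/34 ≈ -2988.9 - 7.6812*I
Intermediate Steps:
D(p, z) = 1/(5 + √(-5 + z))
b(r) = √(r + (5 - 3*I)/34) (b(r) = √(r + 1/(5 + √(-5 - 4))) = √(r + 1/(5 + √(-9))) = √(r + 1/(5 + 3*I)) = √(r + (5 - 3*I)/34))
49*(-61) + √(b(-5) - 59) = 49*(-61) + √(√(170 - 102*I + 1156*(-5))/34 - 59) = -2989 + √(√(170 - 102*I - 5780)/34 - 59) = -2989 + √(√(-5610 - 102*I)/34 - 59) = -2989 + √(-59 + √(-5610 - 102*I)/34)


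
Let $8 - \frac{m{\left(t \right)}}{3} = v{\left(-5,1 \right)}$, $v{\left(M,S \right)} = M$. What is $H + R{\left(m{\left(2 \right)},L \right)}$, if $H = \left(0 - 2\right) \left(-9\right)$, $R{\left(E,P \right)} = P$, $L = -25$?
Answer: $-7$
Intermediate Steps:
$m{\left(t \right)} = 39$ ($m{\left(t \right)} = 24 - -15 = 24 + 15 = 39$)
$H = 18$ ($H = \left(-2\right) \left(-9\right) = 18$)
$H + R{\left(m{\left(2 \right)},L \right)} = 18 - 25 = -7$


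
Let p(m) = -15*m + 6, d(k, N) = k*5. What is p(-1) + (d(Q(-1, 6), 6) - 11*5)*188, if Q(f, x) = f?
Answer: -11259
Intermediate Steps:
d(k, N) = 5*k
p(m) = 6 - 15*m
p(-1) + (d(Q(-1, 6), 6) - 11*5)*188 = (6 - 15*(-1)) + (5*(-1) - 11*5)*188 = (6 + 15) + (-5 - 55)*188 = 21 - 60*188 = 21 - 11280 = -11259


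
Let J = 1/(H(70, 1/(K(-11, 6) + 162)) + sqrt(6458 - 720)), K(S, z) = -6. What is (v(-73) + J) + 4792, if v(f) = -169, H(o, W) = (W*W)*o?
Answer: 3927560094348321/849569564087 + 148060224*sqrt(5738)/849569564087 ≈ 4623.0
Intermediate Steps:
H(o, W) = o*W**2 (H(o, W) = W**2*o = o*W**2)
J = 1/(35/12168 + sqrt(5738)) (J = 1/(70*(1/(-6 + 162))**2 + sqrt(6458 - 720)) = 1/(70*(1/156)**2 + sqrt(5738)) = 1/(70*(1/24336) + sqrt(5738)) = 1/(35/12168 + sqrt(5738)) ≈ 0.013201)
(v(-73) + J) + 4792 = (-169 + (-425880/849569564087 + 148060224*sqrt(5738)/849569564087)) + 4792 = (-143577256756583/849569564087 + 148060224*sqrt(5738)/849569564087) + 4792 = 3927560094348321/849569564087 + 148060224*sqrt(5738)/849569564087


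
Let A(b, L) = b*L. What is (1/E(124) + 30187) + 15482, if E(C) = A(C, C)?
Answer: 702206545/15376 ≈ 45669.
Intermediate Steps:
A(b, L) = L*b
E(C) = C² (E(C) = C*C = C²)
(1/E(124) + 30187) + 15482 = (1/(124²) + 30187) + 15482 = (1/15376 + 30187) + 15482 = 464155313/15376 + 15482 = 702206545/15376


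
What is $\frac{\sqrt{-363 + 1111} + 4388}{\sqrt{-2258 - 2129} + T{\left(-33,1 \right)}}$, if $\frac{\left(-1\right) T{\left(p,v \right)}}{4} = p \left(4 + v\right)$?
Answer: $\frac{4388 + 2 \sqrt{187}}{660 + i \sqrt{4387}} \approx 6.6232 - 0.66467 i$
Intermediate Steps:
$T{\left(p,v \right)} = - 4 p \left(4 + v\right)$
$\frac{\sqrt{-363 + 1111} + 4388}{\sqrt{-2258 - 2129} + T{\left(-33,1 \right)}} = \frac{\sqrt{-363 + 1111} + 4388}{\sqrt{-2258 - 2129} - - 132 \left(4 + 1\right)} = \frac{\sqrt{748} + 4388}{\sqrt{-4387} - \left(-132\right) 5} = \frac{2 \sqrt{187} + 4388}{i \sqrt{4387} + 660} = \frac{4388 + 2 \sqrt{187}}{660 + i \sqrt{4387}}$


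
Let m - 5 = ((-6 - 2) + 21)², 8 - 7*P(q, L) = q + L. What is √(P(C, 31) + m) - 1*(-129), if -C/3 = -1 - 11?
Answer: 129 + √8113/7 ≈ 141.87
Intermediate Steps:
C = 36 (C = -3*(-1 - 11) = -3*(-12) = 36)
P(q, L) = 8/7 - L/7 - q/7 (P(q, L) = 8/7 - (q + L)/7 = 8/7 - (L + q)/7 = 8/7 + (-L/7 - q/7) = 8/7 - L/7 - q/7)
m = 174 (m = 5 + ((-6 - 2) + 21)² = 5 + (-8 + 21)² = 5 + 13² = 5 + 169 = 174)
√(P(C, 31) + m) - 1*(-129) = √((8/7 - ⅐*31 - ⅐*36) + 174) - 1*(-129) = √((8/7 - 31/7 - 36/7) + 174) + 129 = √(-59/7 + 174) + 129 = √(1159/7) + 129 = √8113/7 + 129 = 129 + √8113/7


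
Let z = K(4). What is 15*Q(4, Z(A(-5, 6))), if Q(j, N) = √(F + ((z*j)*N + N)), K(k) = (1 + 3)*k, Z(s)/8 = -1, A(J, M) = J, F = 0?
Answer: 30*I*√130 ≈ 342.05*I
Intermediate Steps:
Z(s) = -8 (Z(s) = 8*(-1) = -8)
K(k) = 4*k
z = 16 (z = 4*4 = 16)
Q(j, N) = √(N + 16*N*j) (Q(j, N) = √(0 + ((16*j)*N + N)) = √(0 + (16*N*j + N)) = √(0 + (N + 16*N*j)) = √(N + 16*N*j))
15*Q(4, Z(A(-5, 6))) = 15*√(-8*(1 + 16*4)) = 15*√(-8*(1 + 64)) = 15*√(-8*65) = 15*√(-520) = 15*(2*I*√130) = 30*I*√130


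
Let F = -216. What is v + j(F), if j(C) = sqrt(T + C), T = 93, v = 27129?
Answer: 27129 + I*sqrt(123) ≈ 27129.0 + 11.091*I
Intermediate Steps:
j(C) = sqrt(93 + C)
v + j(F) = 27129 + sqrt(93 - 216) = 27129 + sqrt(-123) = 27129 + I*sqrt(123)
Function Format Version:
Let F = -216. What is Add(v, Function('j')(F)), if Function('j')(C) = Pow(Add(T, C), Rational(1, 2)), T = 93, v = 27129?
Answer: Add(27129, Mul(I, Pow(123, Rational(1, 2)))) ≈ Add(27129., Mul(11.091, I))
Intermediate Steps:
Function('j')(C) = Pow(Add(93, C), Rational(1, 2))
Add(v, Function('j')(F)) = Add(27129, Pow(Add(93, -216), Rational(1, 2))) = Add(27129, Pow(-123, Rational(1, 2))) = Add(27129, Mul(I, Pow(123, Rational(1, 2))))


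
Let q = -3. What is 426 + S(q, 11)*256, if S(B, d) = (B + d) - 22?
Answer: -3158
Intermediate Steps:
S(B, d) = -22 + B + d
426 + S(q, 11)*256 = 426 + (-22 - 3 + 11)*256 = 426 - 14*256 = 426 - 3584 = -3158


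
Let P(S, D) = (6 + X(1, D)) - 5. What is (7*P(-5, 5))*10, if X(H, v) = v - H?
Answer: 350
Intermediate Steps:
P(S, D) = D (P(S, D) = (6 + (D - 1*1)) - 5 = (6 + (D - 1)) - 5 = (6 + (-1 + D)) - 5 = (5 + D) - 5 = D)
(7*P(-5, 5))*10 = (7*5)*10 = 35*10 = 350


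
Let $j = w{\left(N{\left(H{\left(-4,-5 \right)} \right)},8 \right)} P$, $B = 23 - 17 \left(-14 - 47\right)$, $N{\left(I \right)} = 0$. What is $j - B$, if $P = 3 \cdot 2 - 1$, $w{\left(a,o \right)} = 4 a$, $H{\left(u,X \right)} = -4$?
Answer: $-1060$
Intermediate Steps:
$B = 1060$ ($B = 23 - 17 \left(-14 - 47\right) = 23 - -1037 = 23 + 1037 = 1060$)
$P = 5$ ($P = 6 - 1 = 5$)
$j = 0$ ($j = 4 \cdot 0 \cdot 5 = 0 \cdot 5 = 0$)
$j - B = 0 - 1060 = -1060$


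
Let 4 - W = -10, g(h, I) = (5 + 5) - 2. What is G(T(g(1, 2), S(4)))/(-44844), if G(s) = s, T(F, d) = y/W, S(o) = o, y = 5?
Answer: -5/627816 ≈ -7.9641e-6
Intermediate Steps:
g(h, I) = 8 (g(h, I) = 10 - 2 = 8)
W = 14 (W = 4 - 1*(-10) = 4 + 10 = 14)
T(F, d) = 5/14
G(T(g(1, 2), S(4)))/(-44844) = (5/14)/(-44844) = (5/14)*(-1/44844) = -5/627816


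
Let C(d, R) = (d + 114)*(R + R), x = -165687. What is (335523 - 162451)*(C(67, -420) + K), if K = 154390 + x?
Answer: -28269061264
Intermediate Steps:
C(d, R) = 2*R*(114 + d) (C(d, R) = (114 + d)*(2*R) = 2*R*(114 + d))
K = -11297 (K = 154390 - 165687 = -11297)
(335523 - 162451)*(C(67, -420) + K) = (335523 - 162451)*(2*(-420)*(114 + 67) - 11297) = 173072*(2*(-420)*181 - 11297) = 173072*(-152040 - 11297) = 173072*(-163337) = -28269061264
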